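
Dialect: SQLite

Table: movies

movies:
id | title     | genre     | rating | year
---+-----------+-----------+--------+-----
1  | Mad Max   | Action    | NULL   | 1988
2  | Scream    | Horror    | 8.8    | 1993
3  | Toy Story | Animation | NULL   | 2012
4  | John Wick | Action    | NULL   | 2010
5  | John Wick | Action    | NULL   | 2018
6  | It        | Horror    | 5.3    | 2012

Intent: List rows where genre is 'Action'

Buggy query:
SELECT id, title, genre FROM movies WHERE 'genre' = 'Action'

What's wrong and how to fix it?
Bug: Single quotes denote string literals in SQL; the column name is being compared as a constant string

Fix: Remove the quotes around the column name (or use double quotes for an identifier)

Corrected query:
SELECT id, title, genre FROM movies WHERE genre = 'Action'

Result:
id | title     | genre 
---+-----------+-------
1  | Mad Max   | Action
4  | John Wick | Action
5  | John Wick | Action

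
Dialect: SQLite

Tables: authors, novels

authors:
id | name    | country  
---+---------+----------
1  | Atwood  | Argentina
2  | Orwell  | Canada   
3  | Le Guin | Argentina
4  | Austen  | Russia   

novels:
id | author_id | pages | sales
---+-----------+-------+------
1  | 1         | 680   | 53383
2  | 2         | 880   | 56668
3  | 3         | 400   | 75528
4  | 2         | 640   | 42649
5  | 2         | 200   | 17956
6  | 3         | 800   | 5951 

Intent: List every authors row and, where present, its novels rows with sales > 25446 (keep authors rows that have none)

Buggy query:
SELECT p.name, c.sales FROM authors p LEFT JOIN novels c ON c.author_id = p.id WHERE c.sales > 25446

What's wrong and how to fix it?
Bug: Filtering c.sales in WHERE discards the NULL rows produced by LEFT JOIN, turning it into an inner join

Fix: Put 'c.sales > 25446' in the JOIN's ON clause instead of WHERE

Corrected query:
SELECT p.name, c.sales FROM authors p LEFT JOIN novels c ON c.author_id = p.id AND c.sales > 25446

Result:
name    | sales
--------+------
Atwood  | 53383
Orwell  | 42649
Orwell  | 56668
Le Guin | 75528
Austen  | NULL 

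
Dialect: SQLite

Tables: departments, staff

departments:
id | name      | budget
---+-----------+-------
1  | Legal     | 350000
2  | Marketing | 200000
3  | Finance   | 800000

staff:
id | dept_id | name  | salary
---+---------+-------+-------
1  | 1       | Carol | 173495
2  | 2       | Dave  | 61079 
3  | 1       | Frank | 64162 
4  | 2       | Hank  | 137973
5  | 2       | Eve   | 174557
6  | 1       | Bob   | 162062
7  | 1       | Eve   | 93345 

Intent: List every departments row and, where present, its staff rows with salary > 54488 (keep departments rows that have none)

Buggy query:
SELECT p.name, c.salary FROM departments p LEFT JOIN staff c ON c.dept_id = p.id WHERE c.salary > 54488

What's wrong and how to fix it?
Bug: A WHERE condition on the right-hand table after LEFT JOIN drops unmatched parents

Fix: Put 'c.salary > 54488' in the JOIN's ON clause instead of WHERE

Corrected query:
SELECT p.name, c.salary FROM departments p LEFT JOIN staff c ON c.dept_id = p.id AND c.salary > 54488

Result:
name      | salary
----------+-------
Legal     | 64162 
Legal     | 93345 
Legal     | 162062
Legal     | 173495
Marketing | 61079 
Marketing | 137973
Marketing | 174557
Finance   | NULL  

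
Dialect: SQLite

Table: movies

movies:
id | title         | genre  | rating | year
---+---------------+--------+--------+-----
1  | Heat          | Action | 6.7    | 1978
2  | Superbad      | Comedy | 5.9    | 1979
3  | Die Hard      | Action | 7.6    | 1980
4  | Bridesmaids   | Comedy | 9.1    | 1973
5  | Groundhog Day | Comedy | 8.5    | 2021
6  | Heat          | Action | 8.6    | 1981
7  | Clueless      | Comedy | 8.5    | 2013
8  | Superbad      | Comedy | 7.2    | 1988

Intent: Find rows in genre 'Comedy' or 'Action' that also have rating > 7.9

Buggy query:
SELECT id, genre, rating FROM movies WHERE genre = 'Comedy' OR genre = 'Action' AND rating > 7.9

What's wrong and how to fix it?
Bug: Without parentheses, AND is evaluated before OR, so the rating filter only applies to the 'Action' branch

Fix: Add parentheses around the OR so the AND applies to both alternatives

Corrected query:
SELECT id, genre, rating FROM movies WHERE (genre = 'Comedy' OR genre = 'Action') AND rating > 7.9

Result:
id | genre  | rating
---+--------+-------
4  | Comedy | 9.1   
5  | Comedy | 8.5   
6  | Action | 8.6   
7  | Comedy | 8.5   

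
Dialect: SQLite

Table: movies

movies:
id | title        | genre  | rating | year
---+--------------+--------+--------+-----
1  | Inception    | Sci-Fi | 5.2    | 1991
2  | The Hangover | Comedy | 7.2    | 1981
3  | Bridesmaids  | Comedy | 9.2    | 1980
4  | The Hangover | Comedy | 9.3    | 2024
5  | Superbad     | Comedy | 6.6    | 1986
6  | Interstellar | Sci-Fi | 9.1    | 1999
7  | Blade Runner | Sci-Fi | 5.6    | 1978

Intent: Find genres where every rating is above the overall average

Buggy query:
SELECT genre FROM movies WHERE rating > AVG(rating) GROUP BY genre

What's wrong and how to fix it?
Bug: AVG() is an aggregate; it can't sit directly in WHERE

Fix: Compute the overall average in a scalar subquery and compare each group's MIN against it in HAVING

Corrected query:
SELECT genre FROM movies GROUP BY genre HAVING MIN(rating) > (SELECT AVG(rating) FROM movies)

Result:
(no rows)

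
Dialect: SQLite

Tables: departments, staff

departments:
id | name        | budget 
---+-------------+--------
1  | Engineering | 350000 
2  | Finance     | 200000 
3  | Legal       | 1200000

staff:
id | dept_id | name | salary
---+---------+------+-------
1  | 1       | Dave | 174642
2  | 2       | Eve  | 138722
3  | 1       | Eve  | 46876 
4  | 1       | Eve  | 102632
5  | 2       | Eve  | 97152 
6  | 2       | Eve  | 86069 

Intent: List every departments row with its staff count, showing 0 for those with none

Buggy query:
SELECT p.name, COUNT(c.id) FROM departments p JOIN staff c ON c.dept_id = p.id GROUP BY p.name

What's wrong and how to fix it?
Bug: INNER JOIN drops departments rows that have no matching staff rows

Fix: Use LEFT JOIN so parents without children still appear (COUNT(c.id) gives 0)

Corrected query:
SELECT p.name, COUNT(c.id) FROM departments p LEFT JOIN staff c ON c.dept_id = p.id GROUP BY p.name

Result:
name        | COUNT(c.id)
------------+------------
Engineering | 3          
Finance     | 3          
Legal       | 0          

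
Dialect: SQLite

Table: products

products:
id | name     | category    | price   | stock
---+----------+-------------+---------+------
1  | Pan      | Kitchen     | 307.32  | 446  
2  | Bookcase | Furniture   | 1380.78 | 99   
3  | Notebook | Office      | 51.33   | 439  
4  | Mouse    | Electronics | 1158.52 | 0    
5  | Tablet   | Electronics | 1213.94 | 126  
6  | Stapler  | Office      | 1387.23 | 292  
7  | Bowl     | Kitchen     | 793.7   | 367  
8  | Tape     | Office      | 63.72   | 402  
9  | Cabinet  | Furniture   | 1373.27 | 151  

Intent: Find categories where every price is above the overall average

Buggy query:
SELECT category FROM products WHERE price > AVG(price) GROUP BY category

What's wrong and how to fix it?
Bug: WHERE evaluates per row before aggregation, so AVG() is unavailable

Fix: Use a subquery for AVG and a HAVING MIN(...) filter so the condition holds for every row in the group

Corrected query:
SELECT category FROM products GROUP BY category HAVING MIN(price) > (SELECT AVG(price) FROM products)

Result:
category   
-----------
Electronics
Furniture  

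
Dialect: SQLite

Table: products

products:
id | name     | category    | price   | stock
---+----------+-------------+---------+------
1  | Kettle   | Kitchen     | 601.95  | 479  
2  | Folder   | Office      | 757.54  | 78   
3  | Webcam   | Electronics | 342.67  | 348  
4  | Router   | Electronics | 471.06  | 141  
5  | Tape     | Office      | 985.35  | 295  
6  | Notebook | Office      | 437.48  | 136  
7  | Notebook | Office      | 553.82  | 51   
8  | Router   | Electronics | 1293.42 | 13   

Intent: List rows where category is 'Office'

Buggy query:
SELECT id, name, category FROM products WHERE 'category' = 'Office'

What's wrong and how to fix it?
Bug: Single quotes denote string literals in SQL; the column name is being compared as a constant string

Fix: Remove the quotes around the column name (or use double quotes for an identifier)

Corrected query:
SELECT id, name, category FROM products WHERE category = 'Office'

Result:
id | name     | category
---+----------+---------
2  | Folder   | Office  
5  | Tape     | Office  
6  | Notebook | Office  
7  | Notebook | Office  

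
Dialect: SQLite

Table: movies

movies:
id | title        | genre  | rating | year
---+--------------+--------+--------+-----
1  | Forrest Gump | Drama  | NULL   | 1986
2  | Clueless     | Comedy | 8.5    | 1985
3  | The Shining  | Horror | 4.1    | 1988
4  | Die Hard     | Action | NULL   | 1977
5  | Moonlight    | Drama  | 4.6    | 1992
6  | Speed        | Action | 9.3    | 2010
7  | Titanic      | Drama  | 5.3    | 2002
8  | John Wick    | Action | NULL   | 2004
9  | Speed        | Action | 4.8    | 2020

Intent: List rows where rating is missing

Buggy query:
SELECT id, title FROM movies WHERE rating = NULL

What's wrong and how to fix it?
Bug: '= NULL' is always unknown in SQL three-valued logic, so no rows match

Fix: Replace '= NULL' with 'IS NULL'

Corrected query:
SELECT id, title FROM movies WHERE rating IS NULL

Result:
id | title       
---+-------------
1  | Forrest Gump
4  | Die Hard    
8  | John Wick   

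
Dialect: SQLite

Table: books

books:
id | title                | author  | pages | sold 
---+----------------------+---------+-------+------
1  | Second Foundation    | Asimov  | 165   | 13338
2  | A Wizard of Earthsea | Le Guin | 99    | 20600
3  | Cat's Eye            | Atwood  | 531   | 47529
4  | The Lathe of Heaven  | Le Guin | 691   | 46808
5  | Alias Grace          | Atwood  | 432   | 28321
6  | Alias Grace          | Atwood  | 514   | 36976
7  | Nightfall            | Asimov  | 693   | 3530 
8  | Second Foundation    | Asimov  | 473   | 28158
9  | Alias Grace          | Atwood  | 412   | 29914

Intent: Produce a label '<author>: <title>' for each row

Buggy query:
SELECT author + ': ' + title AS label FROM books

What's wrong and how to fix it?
Bug: '+' is numeric addition; on text columns SQLite converts them to 0 instead of concatenating

Fix: Use the || operator for string concatenation

Corrected query:
SELECT author || ': ' || title AS label FROM books

Result:
label                        
-----------------------------
Asimov: Second Foundation    
Le Guin: A Wizard of Earthsea
Atwood: Cat's Eye            
Le Guin: The Lathe of Heaven 
Atwood: Alias Grace          
Atwood: Alias Grace          
Asimov: Nightfall            
Asimov: Second Foundation    
Atwood: Alias Grace          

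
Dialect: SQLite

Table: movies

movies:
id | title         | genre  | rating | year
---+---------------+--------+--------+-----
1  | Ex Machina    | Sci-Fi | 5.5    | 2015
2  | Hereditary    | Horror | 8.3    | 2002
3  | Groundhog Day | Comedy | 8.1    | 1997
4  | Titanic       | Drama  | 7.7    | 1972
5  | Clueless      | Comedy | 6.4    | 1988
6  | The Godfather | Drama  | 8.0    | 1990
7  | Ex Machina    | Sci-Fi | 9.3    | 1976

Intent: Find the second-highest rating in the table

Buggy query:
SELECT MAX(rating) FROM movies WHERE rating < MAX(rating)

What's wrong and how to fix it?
Bug: MAX(rating) on the right of the comparison is an aggregate-in-WHERE error

Fix: Put the inner MAX in a scalar subquery

Corrected query:
SELECT MAX(rating) FROM movies WHERE rating < (SELECT MAX(rating) FROM movies)

Result:
MAX(rating)
-----------
8.3        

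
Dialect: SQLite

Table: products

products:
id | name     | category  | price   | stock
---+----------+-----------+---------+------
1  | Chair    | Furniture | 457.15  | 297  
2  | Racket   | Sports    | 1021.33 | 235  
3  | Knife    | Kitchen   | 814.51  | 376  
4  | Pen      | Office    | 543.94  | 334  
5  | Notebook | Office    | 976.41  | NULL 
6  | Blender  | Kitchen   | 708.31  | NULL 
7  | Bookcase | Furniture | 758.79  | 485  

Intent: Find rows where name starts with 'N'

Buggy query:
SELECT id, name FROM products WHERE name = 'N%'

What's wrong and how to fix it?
Bug: Wildcards only work with LIKE; '=' treats '%' as a literal character

Fix: Replace '=' with LIKE so 'N%' is treated as a pattern

Corrected query:
SELECT id, name FROM products WHERE name LIKE 'N%'

Result:
id | name    
---+---------
5  | Notebook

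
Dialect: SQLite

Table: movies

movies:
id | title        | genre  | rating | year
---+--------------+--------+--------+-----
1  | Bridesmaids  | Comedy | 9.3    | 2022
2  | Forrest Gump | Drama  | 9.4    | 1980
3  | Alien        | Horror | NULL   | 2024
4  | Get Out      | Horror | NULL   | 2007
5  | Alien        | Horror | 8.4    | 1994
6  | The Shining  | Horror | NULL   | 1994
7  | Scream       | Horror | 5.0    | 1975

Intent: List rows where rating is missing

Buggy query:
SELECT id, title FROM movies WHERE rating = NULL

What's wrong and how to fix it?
Bug: '= NULL' is always unknown in SQL three-valued logic, so no rows match

Fix: Use IS NULL to test for NULL

Corrected query:
SELECT id, title FROM movies WHERE rating IS NULL

Result:
id | title      
---+------------
3  | Alien      
4  | Get Out    
6  | The Shining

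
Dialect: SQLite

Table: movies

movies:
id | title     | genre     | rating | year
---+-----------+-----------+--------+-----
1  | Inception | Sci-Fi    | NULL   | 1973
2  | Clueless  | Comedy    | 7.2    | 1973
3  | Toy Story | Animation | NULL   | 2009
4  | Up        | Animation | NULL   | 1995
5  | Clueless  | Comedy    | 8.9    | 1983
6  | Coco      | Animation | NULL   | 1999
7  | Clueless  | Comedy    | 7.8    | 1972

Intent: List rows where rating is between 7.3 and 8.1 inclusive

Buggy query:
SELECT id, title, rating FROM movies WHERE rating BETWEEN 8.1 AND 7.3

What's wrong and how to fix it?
Bug: BETWEEN expects the lower bound first; with 8.1 AND 7.3 the range is empty

Fix: Swap the bounds so the smaller value comes first

Corrected query:
SELECT id, title, rating FROM movies WHERE rating BETWEEN 7.3 AND 8.1

Result:
id | title    | rating
---+----------+-------
7  | Clueless | 7.8   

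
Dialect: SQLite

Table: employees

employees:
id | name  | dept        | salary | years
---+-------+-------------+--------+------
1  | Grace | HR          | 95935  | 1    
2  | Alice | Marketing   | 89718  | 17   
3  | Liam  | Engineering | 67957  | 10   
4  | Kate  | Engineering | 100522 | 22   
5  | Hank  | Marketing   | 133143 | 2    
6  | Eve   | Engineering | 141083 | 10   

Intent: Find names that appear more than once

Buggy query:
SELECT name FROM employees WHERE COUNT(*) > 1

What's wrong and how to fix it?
Bug: WHERE can't reference COUNT(*); aggregates are computed after WHERE

Fix: GROUP BY name, then filter groups with HAVING COUNT(*) > 1

Corrected query:
SELECT name FROM employees GROUP BY name HAVING COUNT(*) > 1

Result:
(no rows)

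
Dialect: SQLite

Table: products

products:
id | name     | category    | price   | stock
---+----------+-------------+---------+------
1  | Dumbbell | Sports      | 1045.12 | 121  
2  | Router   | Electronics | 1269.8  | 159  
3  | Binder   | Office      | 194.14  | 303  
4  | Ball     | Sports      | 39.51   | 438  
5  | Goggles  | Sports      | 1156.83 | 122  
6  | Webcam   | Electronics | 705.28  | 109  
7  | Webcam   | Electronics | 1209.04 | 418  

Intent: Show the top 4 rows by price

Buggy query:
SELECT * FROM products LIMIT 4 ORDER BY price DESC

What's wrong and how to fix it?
Bug: ORDER BY cannot follow LIMIT; LIMIT is the final clause

Fix: Swap the clauses: ORDER BY first, then LIMIT

Corrected query:
SELECT * FROM products ORDER BY price DESC LIMIT 4

Result:
id | name     | category    | price   | stock
---+----------+-------------+---------+------
2  | Router   | Electronics | 1269.8  | 159  
7  | Webcam   | Electronics | 1209.04 | 418  
5  | Goggles  | Sports      | 1156.83 | 122  
1  | Dumbbell | Sports      | 1045.12 | 121  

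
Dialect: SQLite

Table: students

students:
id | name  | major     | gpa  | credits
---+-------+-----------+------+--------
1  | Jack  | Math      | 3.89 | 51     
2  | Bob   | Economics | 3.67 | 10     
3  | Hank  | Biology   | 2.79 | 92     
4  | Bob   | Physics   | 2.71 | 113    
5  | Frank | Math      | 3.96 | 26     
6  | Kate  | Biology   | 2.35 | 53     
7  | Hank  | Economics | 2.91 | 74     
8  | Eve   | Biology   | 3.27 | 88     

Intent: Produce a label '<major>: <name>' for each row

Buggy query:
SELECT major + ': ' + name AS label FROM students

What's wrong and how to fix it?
Bug: '+' is numeric addition; on text columns SQLite converts them to 0 instead of concatenating

Fix: Use the || operator for string concatenation

Corrected query:
SELECT major || ': ' || name AS label FROM students

Result:
label          
---------------
Math: Jack     
Economics: Bob 
Biology: Hank  
Physics: Bob   
Math: Frank    
Biology: Kate  
Economics: Hank
Biology: Eve   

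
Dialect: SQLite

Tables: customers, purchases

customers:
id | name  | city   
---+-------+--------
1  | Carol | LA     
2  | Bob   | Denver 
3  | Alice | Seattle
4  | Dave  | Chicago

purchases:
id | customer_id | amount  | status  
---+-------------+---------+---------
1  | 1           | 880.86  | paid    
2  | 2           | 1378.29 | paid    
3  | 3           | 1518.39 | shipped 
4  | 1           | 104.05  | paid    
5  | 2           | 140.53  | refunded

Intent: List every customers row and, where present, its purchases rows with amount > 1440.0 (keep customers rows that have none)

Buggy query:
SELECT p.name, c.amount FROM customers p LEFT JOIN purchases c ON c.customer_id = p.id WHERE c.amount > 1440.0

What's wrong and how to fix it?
Bug: Filtering c.amount in WHERE discards the NULL rows produced by LEFT JOIN, turning it into an inner join

Fix: Put 'c.amount > 1440.0' in the JOIN's ON clause instead of WHERE

Corrected query:
SELECT p.name, c.amount FROM customers p LEFT JOIN purchases c ON c.customer_id = p.id AND c.amount > 1440.0

Result:
name  | amount 
------+--------
Carol | NULL   
Bob   | NULL   
Alice | 1518.39
Dave  | NULL   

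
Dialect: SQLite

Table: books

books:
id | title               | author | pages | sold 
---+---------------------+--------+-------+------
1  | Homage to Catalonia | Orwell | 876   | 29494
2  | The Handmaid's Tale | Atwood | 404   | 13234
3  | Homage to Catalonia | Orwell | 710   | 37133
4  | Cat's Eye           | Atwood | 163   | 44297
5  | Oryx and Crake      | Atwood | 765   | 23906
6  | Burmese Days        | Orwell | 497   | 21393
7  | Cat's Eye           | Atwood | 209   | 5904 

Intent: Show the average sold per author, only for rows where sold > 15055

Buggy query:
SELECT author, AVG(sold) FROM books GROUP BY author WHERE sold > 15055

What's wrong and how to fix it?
Bug: WHERE cannot follow GROUP BY

Fix: Place WHERE between FROM and GROUP BY

Corrected query:
SELECT author, AVG(sold) FROM books WHERE sold > 15055 GROUP BY author

Result:
author | AVG(sold)
-------+----------
Atwood | 34101.5  
Orwell | 29340    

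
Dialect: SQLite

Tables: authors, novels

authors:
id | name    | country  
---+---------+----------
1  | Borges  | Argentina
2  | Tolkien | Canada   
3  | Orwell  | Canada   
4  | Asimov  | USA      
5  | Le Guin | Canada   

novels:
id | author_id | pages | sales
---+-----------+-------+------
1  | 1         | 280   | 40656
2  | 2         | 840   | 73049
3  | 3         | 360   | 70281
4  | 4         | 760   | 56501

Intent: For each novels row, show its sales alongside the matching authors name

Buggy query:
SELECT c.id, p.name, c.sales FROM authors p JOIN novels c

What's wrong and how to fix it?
Bug: JOIN with no ON clause produces a cartesian product; every novels row pairs with every authors row

Fix: Add ON c.author_id = p.id to the JOIN

Corrected query:
SELECT c.id, p.name, c.sales FROM authors p JOIN novels c ON c.author_id = p.id

Result:
id | name    | sales
---+---------+------
1  | Borges  | 40656
2  | Tolkien | 73049
3  | Orwell  | 70281
4  | Asimov  | 56501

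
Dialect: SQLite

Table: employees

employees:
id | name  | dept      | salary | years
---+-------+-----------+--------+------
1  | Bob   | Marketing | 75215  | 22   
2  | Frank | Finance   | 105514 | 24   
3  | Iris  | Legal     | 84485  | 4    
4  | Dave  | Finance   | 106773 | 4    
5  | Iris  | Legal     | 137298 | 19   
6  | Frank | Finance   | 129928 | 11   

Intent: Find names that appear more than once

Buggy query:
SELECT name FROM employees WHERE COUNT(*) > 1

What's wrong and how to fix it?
Bug: WHERE can't reference COUNT(*); aggregates are computed after WHERE

Fix: GROUP BY name, then filter groups with HAVING COUNT(*) > 1

Corrected query:
SELECT name FROM employees GROUP BY name HAVING COUNT(*) > 1

Result:
name 
-----
Frank
Iris 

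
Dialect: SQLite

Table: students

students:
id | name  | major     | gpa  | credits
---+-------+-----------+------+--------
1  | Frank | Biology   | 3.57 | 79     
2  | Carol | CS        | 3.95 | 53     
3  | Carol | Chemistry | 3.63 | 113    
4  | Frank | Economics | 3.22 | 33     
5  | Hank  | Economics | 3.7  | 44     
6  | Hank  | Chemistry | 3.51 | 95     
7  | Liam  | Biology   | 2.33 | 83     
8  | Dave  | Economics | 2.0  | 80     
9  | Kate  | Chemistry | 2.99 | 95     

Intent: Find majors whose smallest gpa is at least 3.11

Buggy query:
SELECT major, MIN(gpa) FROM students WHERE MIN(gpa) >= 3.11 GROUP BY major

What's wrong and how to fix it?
Bug: Aggregates like MIN are computed per group after WHERE runs

Fix: Replace WHERE with HAVING after the GROUP BY

Corrected query:
SELECT major, MIN(gpa) FROM students GROUP BY major HAVING MIN(gpa) >= 3.11

Result:
major | MIN(gpa)
------+---------
CS    | 3.95    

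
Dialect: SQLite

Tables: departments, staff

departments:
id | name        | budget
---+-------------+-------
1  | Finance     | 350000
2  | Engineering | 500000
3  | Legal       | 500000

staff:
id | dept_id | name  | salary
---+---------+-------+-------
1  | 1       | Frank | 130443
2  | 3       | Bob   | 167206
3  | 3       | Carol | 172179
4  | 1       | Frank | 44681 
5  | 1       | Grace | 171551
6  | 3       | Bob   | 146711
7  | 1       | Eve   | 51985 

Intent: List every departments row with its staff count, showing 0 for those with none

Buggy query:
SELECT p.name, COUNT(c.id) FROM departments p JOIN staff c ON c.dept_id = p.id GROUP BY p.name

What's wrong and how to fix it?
Bug: INNER JOIN drops departments rows that have no matching staff rows

Fix: Use LEFT JOIN so parents without children still appear (COUNT(c.id) gives 0)

Corrected query:
SELECT p.name, COUNT(c.id) FROM departments p LEFT JOIN staff c ON c.dept_id = p.id GROUP BY p.name

Result:
name        | COUNT(c.id)
------------+------------
Engineering | 0          
Finance     | 4          
Legal       | 3          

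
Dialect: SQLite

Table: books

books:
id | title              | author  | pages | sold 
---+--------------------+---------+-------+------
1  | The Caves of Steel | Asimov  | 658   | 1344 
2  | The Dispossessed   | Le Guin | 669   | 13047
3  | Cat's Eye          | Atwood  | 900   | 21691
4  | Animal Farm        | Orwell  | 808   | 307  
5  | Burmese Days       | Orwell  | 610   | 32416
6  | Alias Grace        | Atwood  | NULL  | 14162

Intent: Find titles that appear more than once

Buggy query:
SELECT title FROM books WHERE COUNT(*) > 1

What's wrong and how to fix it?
Bug: WHERE can't reference COUNT(*); aggregates are computed after WHERE

Fix: GROUP BY title, then filter groups with HAVING COUNT(*) > 1

Corrected query:
SELECT title FROM books GROUP BY title HAVING COUNT(*) > 1

Result:
(no rows)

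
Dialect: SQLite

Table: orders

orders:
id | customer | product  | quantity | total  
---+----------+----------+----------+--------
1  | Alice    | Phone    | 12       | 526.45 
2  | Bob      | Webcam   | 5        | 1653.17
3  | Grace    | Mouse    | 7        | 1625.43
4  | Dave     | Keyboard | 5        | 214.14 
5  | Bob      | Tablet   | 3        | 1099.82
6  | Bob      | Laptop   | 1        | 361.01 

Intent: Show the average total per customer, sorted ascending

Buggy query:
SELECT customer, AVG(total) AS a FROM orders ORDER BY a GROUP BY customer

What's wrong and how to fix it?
Bug: GROUP BY must precede ORDER BY

Fix: Move ORDER BY to the end, after GROUP BY

Corrected query:
SELECT customer, AVG(total) AS a FROM orders GROUP BY customer ORDER BY a

Result:
customer | a      
---------+--------
Dave     | 214.14 
Alice    | 526.45 
Bob      | 1038   
Grace    | 1625.43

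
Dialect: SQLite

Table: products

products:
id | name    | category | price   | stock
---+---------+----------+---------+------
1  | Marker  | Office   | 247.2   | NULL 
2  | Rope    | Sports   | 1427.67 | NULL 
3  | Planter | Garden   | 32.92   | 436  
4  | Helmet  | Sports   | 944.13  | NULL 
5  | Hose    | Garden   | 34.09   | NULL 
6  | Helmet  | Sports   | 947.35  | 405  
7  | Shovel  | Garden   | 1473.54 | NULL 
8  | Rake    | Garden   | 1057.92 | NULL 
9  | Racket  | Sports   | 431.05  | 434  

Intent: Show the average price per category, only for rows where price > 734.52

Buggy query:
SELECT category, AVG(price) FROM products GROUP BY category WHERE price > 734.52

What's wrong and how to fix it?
Bug: WHERE cannot follow GROUP BY

Fix: Move the WHERE clause before GROUP BY

Corrected query:
SELECT category, AVG(price) FROM products WHERE price > 734.52 GROUP BY category

Result:
category | AVG(price) 
---------+------------
Garden   | 1265.73    
Sports   | 1106.383333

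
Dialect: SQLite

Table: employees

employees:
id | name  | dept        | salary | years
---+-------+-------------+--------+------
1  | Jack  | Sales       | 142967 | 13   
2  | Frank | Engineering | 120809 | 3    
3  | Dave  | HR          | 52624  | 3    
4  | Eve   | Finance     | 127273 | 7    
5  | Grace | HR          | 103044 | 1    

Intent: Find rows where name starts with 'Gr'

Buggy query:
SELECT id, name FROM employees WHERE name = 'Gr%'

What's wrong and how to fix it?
Bug: Wildcards only work with LIKE; '=' treats '%' as a literal character

Fix: Use LIKE for wildcard pattern matching

Corrected query:
SELECT id, name FROM employees WHERE name LIKE 'Gr%'

Result:
id | name 
---+------
5  | Grace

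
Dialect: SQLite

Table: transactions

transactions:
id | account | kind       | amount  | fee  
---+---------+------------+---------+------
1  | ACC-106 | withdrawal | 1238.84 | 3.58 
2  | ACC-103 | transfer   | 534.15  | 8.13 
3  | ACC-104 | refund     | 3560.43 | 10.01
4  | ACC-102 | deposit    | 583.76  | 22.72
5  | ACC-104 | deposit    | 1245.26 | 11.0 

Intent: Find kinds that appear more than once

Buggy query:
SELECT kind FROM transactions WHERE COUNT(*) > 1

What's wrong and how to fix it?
Bug: COUNT(*) is an aggregate and cannot be used in WHERE

Fix: GROUP BY kind, then filter groups with HAVING COUNT(*) > 1

Corrected query:
SELECT kind FROM transactions GROUP BY kind HAVING COUNT(*) > 1

Result:
kind   
-------
deposit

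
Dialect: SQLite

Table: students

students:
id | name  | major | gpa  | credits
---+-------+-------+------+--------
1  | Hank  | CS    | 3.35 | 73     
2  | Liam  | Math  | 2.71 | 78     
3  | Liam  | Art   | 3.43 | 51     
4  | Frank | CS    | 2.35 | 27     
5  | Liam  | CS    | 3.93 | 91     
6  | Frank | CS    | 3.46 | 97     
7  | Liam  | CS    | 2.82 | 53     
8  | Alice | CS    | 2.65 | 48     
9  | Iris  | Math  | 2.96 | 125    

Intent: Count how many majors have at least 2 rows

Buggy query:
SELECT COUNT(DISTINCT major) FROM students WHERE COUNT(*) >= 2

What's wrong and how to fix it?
Bug: WHERE filters individual rows, not groups, so a group-level COUNT is invalid there

Fix: Group first with HAVING COUNT(*) >= 2, then COUNT the resulting groups

Corrected query:
SELECT COUNT(*) FROM (SELECT major FROM students GROUP BY major HAVING COUNT(*) >= 2)

Result:
COUNT(*)
--------
2       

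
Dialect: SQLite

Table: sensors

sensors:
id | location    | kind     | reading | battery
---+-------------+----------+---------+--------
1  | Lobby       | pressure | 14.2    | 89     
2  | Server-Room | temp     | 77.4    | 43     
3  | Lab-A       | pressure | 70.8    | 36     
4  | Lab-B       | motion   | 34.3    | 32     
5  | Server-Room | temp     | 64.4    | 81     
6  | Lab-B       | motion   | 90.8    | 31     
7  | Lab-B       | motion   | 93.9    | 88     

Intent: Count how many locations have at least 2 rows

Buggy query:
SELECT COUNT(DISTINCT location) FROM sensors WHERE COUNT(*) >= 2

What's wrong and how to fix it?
Bug: COUNT(*) cannot appear in WHERE; the per-group count doesn't exist yet

Fix: Use a subquery that GROUPs and filters with HAVING, then count its rows

Corrected query:
SELECT COUNT(*) FROM (SELECT location FROM sensors GROUP BY location HAVING COUNT(*) >= 2)

Result:
COUNT(*)
--------
2       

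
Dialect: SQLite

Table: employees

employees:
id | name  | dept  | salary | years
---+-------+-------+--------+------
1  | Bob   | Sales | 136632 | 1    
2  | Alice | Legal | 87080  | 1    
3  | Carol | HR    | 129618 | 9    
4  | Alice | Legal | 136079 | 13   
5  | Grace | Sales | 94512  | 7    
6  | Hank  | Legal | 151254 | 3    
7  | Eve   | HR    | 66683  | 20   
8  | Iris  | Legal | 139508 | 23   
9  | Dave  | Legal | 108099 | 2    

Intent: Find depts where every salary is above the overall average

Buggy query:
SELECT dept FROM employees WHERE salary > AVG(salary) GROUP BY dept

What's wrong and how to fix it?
Bug: WHERE evaluates per row before aggregation, so AVG() is unavailable

Fix: Compute the overall average in a scalar subquery and compare each group's MIN against it in HAVING

Corrected query:
SELECT dept FROM employees GROUP BY dept HAVING MIN(salary) > (SELECT AVG(salary) FROM employees)

Result:
(no rows)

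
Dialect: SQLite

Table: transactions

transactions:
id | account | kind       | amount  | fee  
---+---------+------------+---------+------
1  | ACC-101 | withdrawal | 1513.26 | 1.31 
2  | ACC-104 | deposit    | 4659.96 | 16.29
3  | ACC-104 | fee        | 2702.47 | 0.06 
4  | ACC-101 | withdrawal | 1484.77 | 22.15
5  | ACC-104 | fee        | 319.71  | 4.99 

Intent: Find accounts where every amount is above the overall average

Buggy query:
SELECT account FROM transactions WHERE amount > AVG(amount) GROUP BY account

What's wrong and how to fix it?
Bug: WHERE evaluates per row before aggregation, so AVG() is unavailable

Fix: Compute the overall average in a scalar subquery and compare each group's MIN against it in HAVING

Corrected query:
SELECT account FROM transactions GROUP BY account HAVING MIN(amount) > (SELECT AVG(amount) FROM transactions)

Result:
(no rows)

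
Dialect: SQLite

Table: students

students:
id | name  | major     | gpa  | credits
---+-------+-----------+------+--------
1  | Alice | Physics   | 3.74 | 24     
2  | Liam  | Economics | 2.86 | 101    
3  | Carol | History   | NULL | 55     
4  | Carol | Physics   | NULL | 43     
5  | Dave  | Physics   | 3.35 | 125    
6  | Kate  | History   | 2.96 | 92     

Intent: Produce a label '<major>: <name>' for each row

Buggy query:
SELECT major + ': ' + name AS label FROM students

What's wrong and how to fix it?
Bug: SQLite uses || for string concatenation; + coerces text to numbers (yielding 0)

Fix: Replace + with || to concatenate text

Corrected query:
SELECT major || ': ' || name AS label FROM students

Result:
label          
---------------
Physics: Alice 
Economics: Liam
History: Carol 
Physics: Carol 
Physics: Dave  
History: Kate  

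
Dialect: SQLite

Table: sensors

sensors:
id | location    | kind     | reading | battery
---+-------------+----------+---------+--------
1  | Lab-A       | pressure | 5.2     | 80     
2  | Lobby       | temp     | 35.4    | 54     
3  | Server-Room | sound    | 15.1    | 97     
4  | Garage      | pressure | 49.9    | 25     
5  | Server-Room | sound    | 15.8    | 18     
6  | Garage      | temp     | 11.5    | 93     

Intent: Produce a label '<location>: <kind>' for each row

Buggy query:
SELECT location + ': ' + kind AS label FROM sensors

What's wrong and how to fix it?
Bug: SQLite uses || for string concatenation; + coerces text to numbers (yielding 0)

Fix: Replace + with || to concatenate text

Corrected query:
SELECT location || ': ' || kind AS label FROM sensors

Result:
label             
------------------
Lab-A: pressure   
Lobby: temp       
Server-Room: sound
Garage: pressure  
Server-Room: sound
Garage: temp      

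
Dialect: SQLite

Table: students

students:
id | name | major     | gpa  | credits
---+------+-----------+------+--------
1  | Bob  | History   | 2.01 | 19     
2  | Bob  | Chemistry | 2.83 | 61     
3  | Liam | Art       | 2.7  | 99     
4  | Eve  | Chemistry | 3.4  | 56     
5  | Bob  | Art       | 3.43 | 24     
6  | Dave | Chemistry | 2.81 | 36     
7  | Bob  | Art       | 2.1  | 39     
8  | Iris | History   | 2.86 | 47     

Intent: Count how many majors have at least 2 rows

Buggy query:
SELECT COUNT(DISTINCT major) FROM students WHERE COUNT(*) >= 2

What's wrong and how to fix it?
Bug: COUNT(*) cannot appear in WHERE; the per-group count doesn't exist yet

Fix: Use a subquery that GROUPs and filters with HAVING, then count its rows

Corrected query:
SELECT COUNT(*) FROM (SELECT major FROM students GROUP BY major HAVING COUNT(*) >= 2)

Result:
COUNT(*)
--------
3       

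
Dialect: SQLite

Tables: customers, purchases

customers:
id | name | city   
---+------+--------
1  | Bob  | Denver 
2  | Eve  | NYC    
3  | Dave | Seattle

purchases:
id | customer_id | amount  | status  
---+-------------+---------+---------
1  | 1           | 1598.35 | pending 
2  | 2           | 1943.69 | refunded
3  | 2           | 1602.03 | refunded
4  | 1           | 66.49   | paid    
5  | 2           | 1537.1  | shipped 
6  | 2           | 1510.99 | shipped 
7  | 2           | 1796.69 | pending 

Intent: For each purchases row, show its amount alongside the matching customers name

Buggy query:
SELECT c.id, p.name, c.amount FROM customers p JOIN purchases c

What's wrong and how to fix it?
Bug: JOIN with no ON clause produces a cartesian product; every purchases row pairs with every customers row

Fix: Add ON c.customer_id = p.id to the JOIN

Corrected query:
SELECT c.id, p.name, c.amount FROM customers p JOIN purchases c ON c.customer_id = p.id

Result:
id | name | amount 
---+------+--------
1  | Bob  | 1598.35
2  | Eve  | 1943.69
3  | Eve  | 1602.03
4  | Bob  | 66.49  
5  | Eve  | 1537.1 
6  | Eve  | 1510.99
7  | Eve  | 1796.69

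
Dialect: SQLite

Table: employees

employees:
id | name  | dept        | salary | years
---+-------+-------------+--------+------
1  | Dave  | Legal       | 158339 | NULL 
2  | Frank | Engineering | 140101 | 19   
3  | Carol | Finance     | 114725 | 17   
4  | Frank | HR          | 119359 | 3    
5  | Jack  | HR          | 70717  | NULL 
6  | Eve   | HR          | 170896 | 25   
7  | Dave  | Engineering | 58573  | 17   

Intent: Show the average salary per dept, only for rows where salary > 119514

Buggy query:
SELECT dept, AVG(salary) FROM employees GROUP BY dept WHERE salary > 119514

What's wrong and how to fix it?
Bug: Row-level WHERE must come before GROUP BY in the clause order

Fix: Move the WHERE clause before GROUP BY

Corrected query:
SELECT dept, AVG(salary) FROM employees WHERE salary > 119514 GROUP BY dept

Result:
dept        | AVG(salary)
------------+------------
Engineering | 140101     
HR          | 170896     
Legal       | 158339     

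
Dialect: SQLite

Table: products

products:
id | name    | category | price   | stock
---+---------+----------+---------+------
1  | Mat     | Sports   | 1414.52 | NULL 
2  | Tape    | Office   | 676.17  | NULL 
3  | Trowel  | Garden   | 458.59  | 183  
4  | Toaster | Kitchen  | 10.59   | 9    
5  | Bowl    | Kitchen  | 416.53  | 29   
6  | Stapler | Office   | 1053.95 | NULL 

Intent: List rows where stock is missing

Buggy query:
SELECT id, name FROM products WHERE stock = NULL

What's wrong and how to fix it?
Bug: Comparing to NULL with '=' never matches; NULL = NULL is unknown, not true

Fix: Use IS NULL to test for NULL

Corrected query:
SELECT id, name FROM products WHERE stock IS NULL

Result:
id | name   
---+--------
1  | Mat    
2  | Tape   
6  | Stapler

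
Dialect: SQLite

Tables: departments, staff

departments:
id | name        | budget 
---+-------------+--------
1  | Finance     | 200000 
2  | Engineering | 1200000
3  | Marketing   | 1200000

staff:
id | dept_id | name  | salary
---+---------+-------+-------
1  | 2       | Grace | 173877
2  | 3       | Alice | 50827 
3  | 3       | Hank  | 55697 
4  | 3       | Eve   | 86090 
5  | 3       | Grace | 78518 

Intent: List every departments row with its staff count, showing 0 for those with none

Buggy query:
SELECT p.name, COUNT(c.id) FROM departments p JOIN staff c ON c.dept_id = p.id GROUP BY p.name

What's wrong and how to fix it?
Bug: INNER JOIN drops departments rows that have no matching staff rows

Fix: Switch to LEFT JOIN to retain unmatched parent rows

Corrected query:
SELECT p.name, COUNT(c.id) FROM departments p LEFT JOIN staff c ON c.dept_id = p.id GROUP BY p.name

Result:
name        | COUNT(c.id)
------------+------------
Engineering | 1          
Finance     | 0          
Marketing   | 4          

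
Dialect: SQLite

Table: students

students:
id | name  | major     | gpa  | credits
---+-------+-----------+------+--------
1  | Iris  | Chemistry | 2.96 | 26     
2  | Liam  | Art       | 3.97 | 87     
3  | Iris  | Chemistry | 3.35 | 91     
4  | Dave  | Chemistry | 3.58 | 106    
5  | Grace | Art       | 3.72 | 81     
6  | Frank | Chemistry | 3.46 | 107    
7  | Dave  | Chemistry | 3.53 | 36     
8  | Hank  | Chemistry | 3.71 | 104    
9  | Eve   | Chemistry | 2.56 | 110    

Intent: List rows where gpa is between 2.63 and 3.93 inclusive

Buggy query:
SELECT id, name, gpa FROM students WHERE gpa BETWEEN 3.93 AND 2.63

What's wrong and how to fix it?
Bug: The bounds are reversed; BETWEEN a AND b requires a <= b to match anything

Fix: Write BETWEEN 2.63 AND 3.93

Corrected query:
SELECT id, name, gpa FROM students WHERE gpa BETWEEN 2.63 AND 3.93

Result:
id | name  | gpa 
---+-------+-----
1  | Iris  | 2.96
3  | Iris  | 3.35
4  | Dave  | 3.58
5  | Grace | 3.72
6  | Frank | 3.46
7  | Dave  | 3.53
8  | Hank  | 3.71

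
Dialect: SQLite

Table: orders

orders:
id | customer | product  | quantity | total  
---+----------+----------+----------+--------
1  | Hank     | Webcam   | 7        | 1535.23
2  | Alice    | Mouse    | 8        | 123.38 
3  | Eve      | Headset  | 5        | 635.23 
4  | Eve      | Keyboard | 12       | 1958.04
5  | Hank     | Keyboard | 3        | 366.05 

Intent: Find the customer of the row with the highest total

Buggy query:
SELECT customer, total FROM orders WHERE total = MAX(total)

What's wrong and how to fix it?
Bug: MAX(total) is an aggregate and cannot be used directly in WHERE

Fix: Wrap MAX in a scalar subquery so WHERE compares against a single value

Corrected query:
SELECT customer, total FROM orders WHERE total = (SELECT MAX(total) FROM orders)

Result:
customer | total  
---------+--------
Eve      | 1958.04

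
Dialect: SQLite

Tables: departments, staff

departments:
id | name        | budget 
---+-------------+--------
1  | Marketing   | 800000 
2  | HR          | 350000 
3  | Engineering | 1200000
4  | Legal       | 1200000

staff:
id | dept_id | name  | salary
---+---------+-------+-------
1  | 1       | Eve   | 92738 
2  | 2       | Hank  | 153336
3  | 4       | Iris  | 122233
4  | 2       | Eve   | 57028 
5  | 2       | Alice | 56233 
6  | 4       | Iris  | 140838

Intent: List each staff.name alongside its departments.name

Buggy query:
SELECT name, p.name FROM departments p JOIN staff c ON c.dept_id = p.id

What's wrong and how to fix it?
Bug: 'name' exists in both joined tables, so the database can't tell which one is meant

Fix: Prefix ambiguous columns with the table alias

Corrected query:
SELECT c.name, p.name FROM departments p JOIN staff c ON c.dept_id = p.id

Result:
name  | name     
------+----------
Eve   | Marketing
Hank  | HR       
Iris  | Legal    
Eve   | HR       
Alice | HR       
Iris  | Legal    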